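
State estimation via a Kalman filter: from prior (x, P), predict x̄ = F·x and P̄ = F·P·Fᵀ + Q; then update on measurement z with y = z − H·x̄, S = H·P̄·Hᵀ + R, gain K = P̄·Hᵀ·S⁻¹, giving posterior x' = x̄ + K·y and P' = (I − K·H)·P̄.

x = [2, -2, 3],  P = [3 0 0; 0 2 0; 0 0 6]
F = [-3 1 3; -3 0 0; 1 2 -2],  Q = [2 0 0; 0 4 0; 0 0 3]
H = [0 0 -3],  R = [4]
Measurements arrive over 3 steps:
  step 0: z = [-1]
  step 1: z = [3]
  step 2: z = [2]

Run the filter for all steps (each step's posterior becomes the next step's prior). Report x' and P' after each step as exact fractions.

step 0: x̄ = F·x = [1, -6, -8]
step 0: P̄ = F·P·Fᵀ + Q = [85 27 -41; 27 31 -9; -41 -9 38]
step 0: y = z − H·x̄ = [-25]
step 0: S = H·P̄·Hᵀ + R = [346]
step 0: K = P̄·Hᵀ·S⁻¹ = [123/346; 27/346; -57/173]
step 0: x' = x̄ + K·y = [-2729/346, -2751/346, 41/173]
step 0: P' = (I − K·H)·P̄ = [14281/346 6021/346 -82/173; 6021/346 9997/346 -18/173; -82/173 -18/173 76/173]
step 1: x̄ = F·x = [2841/173, 8187/346, -8395/346]
step 1: P̄ = F·P·Fᵀ + Q = [53598/173 55971/173 -27743/173; 55971/173 129913/346 -79953/346; -27743/173 -79953/346 80943/346]
step 1: y = z − H·x̄ = [-24147/346]
step 1: S = H·P̄·Hᵀ + R = [729871/346]
step 1: K = P̄·Hᵀ·S⁻¹ = [166458/729871; 239859/729871; -242829/729871]
step 1: x' = x̄ + K·y = [368976/729871, 530574/729871, -762067/729871]
step 1: P' = (I − K·H)·P̄ = [146043312/729871 120742110/729871 -221944/729871; 120742110/729871 107767027/729871 -319812/729871; -221944/729871 -319812/729871 323772/729871]
step 2: x̄ = F·x = [-2862555/729871, -1106928/729871, 2954258/729871]
step 2: P̄ = F·P·Fᵀ + Q = [704153985/729871 954160974/729871 -831525808/729871; 954160974/729871 1317309292/729871 -1163914260/729871; -831525808/729871 -1163914260/729871 1067010833/729871]
step 2: y = z − H·x̄ = [10322516/729871]
step 2: S = H·P̄·Hᵀ + R = [9606016981/729871]
step 2: K = P̄·Hᵀ·S⁻¹ = [2494577424/9606016981; 3491742780/9606016981; -3201032499/9606016981]
step 2: x' = x̄ + K·y = [-2394171801/9606016981, 34814921472/9606016981, -6390247966/9606016981]
step 2: P' = (I − K·H)·P̄ = [741498994779/9606016981 623759279994/9606016981 -3326103232/9606016981; 623759279994/9606016981 632752618612/9606016981 -4655657040/9606016981; -3326103232/9606016981 -4655657040/9606016981 4268043332/9606016981]

step 0: x' = [-2729/346, -2751/346, 41/173], P' = [14281/346 6021/346 -82/173; 6021/346 9997/346 -18/173; -82/173 -18/173 76/173]
step 1: x' = [368976/729871, 530574/729871, -762067/729871], P' = [146043312/729871 120742110/729871 -221944/729871; 120742110/729871 107767027/729871 -319812/729871; -221944/729871 -319812/729871 323772/729871]
step 2: x' = [-2394171801/9606016981, 34814921472/9606016981, -6390247966/9606016981], P' = [741498994779/9606016981 623759279994/9606016981 -3326103232/9606016981; 623759279994/9606016981 632752618612/9606016981 -4655657040/9606016981; -3326103232/9606016981 -4655657040/9606016981 4268043332/9606016981]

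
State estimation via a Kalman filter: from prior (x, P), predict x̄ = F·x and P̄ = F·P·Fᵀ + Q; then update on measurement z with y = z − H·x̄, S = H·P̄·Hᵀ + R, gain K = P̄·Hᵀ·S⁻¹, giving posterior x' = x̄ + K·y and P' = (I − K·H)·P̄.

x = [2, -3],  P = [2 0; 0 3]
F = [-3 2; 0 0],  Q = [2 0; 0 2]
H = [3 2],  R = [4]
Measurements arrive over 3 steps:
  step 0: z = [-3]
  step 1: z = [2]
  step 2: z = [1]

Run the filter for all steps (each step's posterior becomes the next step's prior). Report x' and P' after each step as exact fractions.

step 0: x' = [-36/25, 11/25], P' = [32/25 -32/25; -32/25 146/75]
step 1: x' = [706/855, -136/855], P' = [220/171 -220/171; -220/171 334/171]
step 2: x' = [731/3263, 1070/9789], P' = [12596/9789 -12596/9789; -12596/9789 6374/3263]

step 0: x̄ = F·x = [-12, 0]
step 0: P̄ = F·P·Fᵀ + Q = [32 0; 0 2]
step 0: y = z − H·x̄ = [33]
step 0: S = H·P̄·Hᵀ + R = [300]
step 0: K = P̄·Hᵀ·S⁻¹ = [8/25; 1/75]
step 0: x' = x̄ + K·y = [-36/25, 11/25]
step 0: P' = (I − K·H)·P̄ = [32/25 -32/25; -32/25 146/75]
step 1: x̄ = F·x = [26/5, 0]
step 1: P̄ = F·P·Fᵀ + Q = [110/3 0; 0 2]
step 1: y = z − H·x̄ = [-68/5]
step 1: S = H·P̄·Hᵀ + R = [342]
step 1: K = P̄·Hᵀ·S⁻¹ = [55/171; 2/171]
step 1: x' = x̄ + K·y = [706/855, -136/855]
step 1: P' = (I − K·H)·P̄ = [220/171 -220/171; -220/171 334/171]
step 2: x̄ = F·x = [-478/171, 0]
step 2: P̄ = F·P·Fᵀ + Q = [6298/171 0; 0 2]
step 2: y = z − H·x̄ = [535/57]
step 2: S = H·P̄·Hᵀ + R = [6526/19]
step 2: K = P̄·Hᵀ·S⁻¹ = [3149/9789; 38/3263]
step 2: x' = x̄ + K·y = [731/3263, 1070/9789]
step 2: P' = (I − K·H)·P̄ = [12596/9789 -12596/9789; -12596/9789 6374/3263]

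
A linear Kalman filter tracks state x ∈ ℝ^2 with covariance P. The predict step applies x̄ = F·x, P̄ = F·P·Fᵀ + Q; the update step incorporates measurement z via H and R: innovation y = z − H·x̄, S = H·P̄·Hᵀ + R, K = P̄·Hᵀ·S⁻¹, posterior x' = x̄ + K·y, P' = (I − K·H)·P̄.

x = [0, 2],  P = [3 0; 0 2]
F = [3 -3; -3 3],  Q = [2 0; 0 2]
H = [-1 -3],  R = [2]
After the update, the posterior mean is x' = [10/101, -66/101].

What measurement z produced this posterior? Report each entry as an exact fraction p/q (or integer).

z = [2]

x̄ = F·x = [-6, 6]
P̄ = F·P·Fᵀ + Q = [47 -45; -45 47]
S = H·P̄·Hᵀ + R = [202]
K = P̄·Hᵀ·S⁻¹ = [44/101; -48/101]
x' − x̄ = [616/101, -672/101] = K·y
y = (KᵀK)⁻¹·Kᵀ·(x' − x̄) = [14]
z = y + H·x̄ = [14] + [-12] = [2]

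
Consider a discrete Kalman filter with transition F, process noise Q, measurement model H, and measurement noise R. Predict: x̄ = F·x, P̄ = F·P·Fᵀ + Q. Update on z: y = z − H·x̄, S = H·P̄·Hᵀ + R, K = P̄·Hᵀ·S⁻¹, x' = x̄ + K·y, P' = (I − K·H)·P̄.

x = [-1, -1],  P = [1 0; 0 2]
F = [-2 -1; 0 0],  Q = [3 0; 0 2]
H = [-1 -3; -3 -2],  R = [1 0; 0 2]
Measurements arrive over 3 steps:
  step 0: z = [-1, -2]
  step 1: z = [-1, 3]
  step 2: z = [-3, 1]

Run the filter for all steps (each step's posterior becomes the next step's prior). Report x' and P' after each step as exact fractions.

step 0: x̄ = F·x = [3, 0]
step 0: P̄ = F·P·Fᵀ + Q = [9 0; 0 2]
step 0: y = z − H·x̄ = [2, 7]
step 0: S = H·P̄·Hᵀ + R = [28 39; 39 91]
step 0: K = P̄·Hᵀ·S⁻¹ = [18/79 -405/1027; -30/79 122/1027]
step 0: x' = x̄ + K·y = [714/1027, 74/1027]
step 0: P' = (I − K·H)·P̄ = [414/1027 -216/1027; -216/1027 202/1027]
step 1: x̄ = F·x = [-1502/1027, 0]
step 1: P̄ = F·P·Fᵀ + Q = [4075/1027 0; 0 2]
step 1: y = z − H·x̄ = [-2529/1027, -1425/1027]
step 1: S = H·P̄·Hᵀ + R = [23588/1027 24549/1027; 24549/1027 46945/1027]
step 1: K = P̄·Hᵀ·S⁻¹ = [105950/491417 -183375/491417; -183474/491417 52942/491417]
step 1: x' = x̄ + K·y = [-725167/491417, 378348/491417]
step 1: P' = (I − K·H)·P̄ = [187450/491417 -97800/491417; -97800/491417 93758/491417]
step 2: x̄ = F·x = [1071986/491417, 0]
step 2: P̄ = F·P·Fᵀ + Q = [1926609/491417 0; 0 2]
step 2: y = z − H·x̄ = [-402265/491417, 3707375/491417]
step 2: S = H·P̄·Hᵀ + R = [11263532/491417 11676831/491417; 11676831/491417 22253651/491417]
step 2: K = P̄·Hᵀ·S⁻¹ = [50091834/232605563 -86697405/232605563; -86814582/232605563 25006858/232605563]
step 2: x' = x̄ + K·y = [-187661551/232605563, 259722940/232605563]
step 2: P' = (I − K·H)·P̄ = [88624014/232605563 -46238616/232605563; -46238616/232605563 44351066/232605563]

step 0: x' = [714/1027, 74/1027], P' = [414/1027 -216/1027; -216/1027 202/1027]
step 1: x' = [-725167/491417, 378348/491417], P' = [187450/491417 -97800/491417; -97800/491417 93758/491417]
step 2: x' = [-187661551/232605563, 259722940/232605563], P' = [88624014/232605563 -46238616/232605563; -46238616/232605563 44351066/232605563]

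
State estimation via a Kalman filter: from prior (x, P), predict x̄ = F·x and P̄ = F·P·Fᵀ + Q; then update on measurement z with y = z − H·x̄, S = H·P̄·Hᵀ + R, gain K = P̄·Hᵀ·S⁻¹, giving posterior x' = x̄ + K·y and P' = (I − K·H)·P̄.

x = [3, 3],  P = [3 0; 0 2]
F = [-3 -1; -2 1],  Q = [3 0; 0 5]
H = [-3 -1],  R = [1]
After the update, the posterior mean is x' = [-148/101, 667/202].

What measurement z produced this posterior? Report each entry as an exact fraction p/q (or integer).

x̄ = F·x = [-12, -3]
P̄ = F·P·Fᵀ + Q = [32 16; 16 19]
S = H·P̄·Hᵀ + R = [404]
K = P̄·Hᵀ·S⁻¹ = [-28/101; -67/404]
x' − x̄ = [1064/101, 1273/202] = K·y
y = (KᵀK)⁻¹·Kᵀ·(x' − x̄) = [-38]
z = y + H·x̄ = [-38] + [39] = [1]

z = [1]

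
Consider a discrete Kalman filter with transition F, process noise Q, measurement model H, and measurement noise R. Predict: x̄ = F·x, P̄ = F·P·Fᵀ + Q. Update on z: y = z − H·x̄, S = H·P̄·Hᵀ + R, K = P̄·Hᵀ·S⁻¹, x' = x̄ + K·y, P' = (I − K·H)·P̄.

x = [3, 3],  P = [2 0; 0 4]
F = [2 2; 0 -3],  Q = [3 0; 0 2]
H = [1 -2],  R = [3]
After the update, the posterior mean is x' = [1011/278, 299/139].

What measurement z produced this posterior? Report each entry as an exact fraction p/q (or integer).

x̄ = F·x = [12, -9]
P̄ = F·P·Fᵀ + Q = [27 -24; -24 38]
S = H·P̄·Hᵀ + R = [278]
K = P̄·Hᵀ·S⁻¹ = [75/278; -50/139]
x' − x̄ = [-2325/278, 1550/139] = K·y
y = (KᵀK)⁻¹·Kᵀ·(x' − x̄) = [-31]
z = y + H·x̄ = [-31] + [30] = [-1]

z = [-1]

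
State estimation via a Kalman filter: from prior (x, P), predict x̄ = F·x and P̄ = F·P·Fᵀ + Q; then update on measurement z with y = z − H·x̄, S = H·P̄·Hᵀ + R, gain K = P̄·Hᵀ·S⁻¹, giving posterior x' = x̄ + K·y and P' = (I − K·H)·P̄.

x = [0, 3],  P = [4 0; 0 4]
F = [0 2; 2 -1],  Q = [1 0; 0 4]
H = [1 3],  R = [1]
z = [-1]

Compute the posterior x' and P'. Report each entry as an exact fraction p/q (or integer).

x̄ = F·x = [6, -3]
P̄ = F·P·Fᵀ + Q = [17 -8; -8 24]
y = z − H·x̄ = [2]
S = H·P̄·Hᵀ + R = [186]
K = P̄·Hᵀ·S⁻¹ = [-7/186; 32/93]
x' = x̄ + K·y = [551/93, -215/93]
P' = (I − K·H)·P̄ = [3113/186 -520/93; -520/93 184/93]

x' = [551/93, -215/93]
P' = [3113/186 -520/93; -520/93 184/93]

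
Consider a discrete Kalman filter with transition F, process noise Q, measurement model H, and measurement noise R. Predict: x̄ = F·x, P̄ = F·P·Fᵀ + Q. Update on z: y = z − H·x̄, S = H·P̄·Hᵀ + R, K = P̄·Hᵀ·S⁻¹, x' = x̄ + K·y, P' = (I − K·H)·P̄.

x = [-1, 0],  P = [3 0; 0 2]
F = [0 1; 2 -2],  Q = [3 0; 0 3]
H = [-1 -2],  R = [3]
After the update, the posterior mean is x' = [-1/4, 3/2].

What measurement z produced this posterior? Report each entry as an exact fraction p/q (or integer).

x̄ = F·x = [0, -2]
P̄ = F·P·Fᵀ + Q = [5 -4; -4 23]
S = H·P̄·Hᵀ + R = [84]
K = P̄·Hᵀ·S⁻¹ = [1/28; -1/2]
x' − x̄ = [-1/4, 7/2] = K·y
y = (KᵀK)⁻¹·Kᵀ·(x' − x̄) = [-7]
z = y + H·x̄ = [-7] + [4] = [-3]

z = [-3]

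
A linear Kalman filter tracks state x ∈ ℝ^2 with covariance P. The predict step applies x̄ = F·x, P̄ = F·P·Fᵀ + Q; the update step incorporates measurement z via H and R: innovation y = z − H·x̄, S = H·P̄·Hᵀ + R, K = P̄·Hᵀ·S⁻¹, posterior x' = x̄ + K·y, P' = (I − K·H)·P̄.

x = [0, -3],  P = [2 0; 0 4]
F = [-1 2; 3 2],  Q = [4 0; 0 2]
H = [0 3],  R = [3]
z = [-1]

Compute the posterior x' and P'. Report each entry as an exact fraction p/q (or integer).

x' = [-484/109, -42/109]
P' = [2098/109 10/109; 10/109 36/109]

x̄ = F·x = [-6, -6]
P̄ = F·P·Fᵀ + Q = [22 10; 10 36]
y = z − H·x̄ = [17]
S = H·P̄·Hᵀ + R = [327]
K = P̄·Hᵀ·S⁻¹ = [10/109; 36/109]
x' = x̄ + K·y = [-484/109, -42/109]
P' = (I − K·H)·P̄ = [2098/109 10/109; 10/109 36/109]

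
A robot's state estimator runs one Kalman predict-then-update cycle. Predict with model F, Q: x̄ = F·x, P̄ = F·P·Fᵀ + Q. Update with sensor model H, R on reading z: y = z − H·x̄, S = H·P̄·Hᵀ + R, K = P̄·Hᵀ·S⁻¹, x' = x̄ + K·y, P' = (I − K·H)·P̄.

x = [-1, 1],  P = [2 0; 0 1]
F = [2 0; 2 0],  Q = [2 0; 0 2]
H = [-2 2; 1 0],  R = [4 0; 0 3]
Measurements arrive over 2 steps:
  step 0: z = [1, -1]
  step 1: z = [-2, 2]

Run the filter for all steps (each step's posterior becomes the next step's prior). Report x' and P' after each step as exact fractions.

step 0: x̄ = F·x = [-2, -2]
step 0: P̄ = F·P·Fᵀ + Q = [10 8; 8 10]
step 0: y = z − H·x̄ = [1, 1]
step 0: S = H·P̄·Hᵀ + R = [20 -4; -4 13]
step 0: K = P̄·Hᵀ·S⁻¹ = [-3/61 46/61; 21/61 44/61]
step 0: x' = x̄ + K·y = [-79/61, -57/61]
step 0: P' = (I − K·H)·P̄ = [138/61 132/61; 132/61 174/61]
step 1: x̄ = F·x = [-158/61, -158/61]
step 1: P̄ = F·P·Fᵀ + Q = [674/61 552/61; 552/61 674/61]
step 1: y = z − H·x̄ = [-2, 280/61]
step 1: S = H·P̄·Hᵀ + R = [20 -4; -4 857/61]
step 1: K = P̄·Hᵀ·S⁻¹ = [-61/1347 1042/1347; 1409/4041 3004/4041]
step 1: x' = x̄ + K·y = [472/449, 56/449]
step 1: P' = (I − K·H)·P̄ = [1042/449 3004/1347; 3004/1347 11830/4041]

step 0: x' = [-79/61, -57/61], P' = [138/61 132/61; 132/61 174/61]
step 1: x' = [472/449, 56/449], P' = [1042/449 3004/1347; 3004/1347 11830/4041]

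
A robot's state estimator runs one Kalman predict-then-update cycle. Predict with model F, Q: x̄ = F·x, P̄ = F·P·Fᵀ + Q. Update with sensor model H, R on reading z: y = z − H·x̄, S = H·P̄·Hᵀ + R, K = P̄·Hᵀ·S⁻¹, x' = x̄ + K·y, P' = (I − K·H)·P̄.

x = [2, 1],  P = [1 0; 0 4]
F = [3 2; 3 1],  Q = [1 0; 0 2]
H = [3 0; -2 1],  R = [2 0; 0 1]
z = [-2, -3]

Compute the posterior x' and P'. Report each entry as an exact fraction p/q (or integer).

x̄ = F·x = [8, 7]
P̄ = F·P·Fᵀ + Q = [26 17; 17 15]
y = z − H·x̄ = [-26, 6]
S = H·P̄·Hᵀ + R = [236 -105; -105 52]
K = P̄·Hᵀ·S⁻¹ = [381/1247 -70/1247; 657/1247 871/1247]
x' = x̄ + K·y = [-350/1247, -3127/1247]
P' = (I − K·H)·P̄ = [254/1247 438/1247; 438/1247 1747/1247]

x' = [-350/1247, -3127/1247]
P' = [254/1247 438/1247; 438/1247 1747/1247]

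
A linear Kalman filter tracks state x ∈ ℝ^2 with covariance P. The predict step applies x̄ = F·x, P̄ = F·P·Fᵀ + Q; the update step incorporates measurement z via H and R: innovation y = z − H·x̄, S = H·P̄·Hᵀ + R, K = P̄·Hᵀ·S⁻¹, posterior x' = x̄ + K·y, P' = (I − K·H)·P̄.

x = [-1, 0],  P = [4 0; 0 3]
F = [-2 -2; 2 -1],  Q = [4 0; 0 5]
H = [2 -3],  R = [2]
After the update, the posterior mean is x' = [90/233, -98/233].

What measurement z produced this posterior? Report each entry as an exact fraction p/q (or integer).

x̄ = F·x = [2, -2]
P̄ = F·P·Fᵀ + Q = [32 -10; -10 24]
S = H·P̄·Hᵀ + R = [466]
K = P̄·Hᵀ·S⁻¹ = [47/233; -46/233]
x' − x̄ = [-376/233, 368/233] = K·y
y = (KᵀK)⁻¹·Kᵀ·(x' − x̄) = [-8]
z = y + H·x̄ = [-8] + [10] = [2]

z = [2]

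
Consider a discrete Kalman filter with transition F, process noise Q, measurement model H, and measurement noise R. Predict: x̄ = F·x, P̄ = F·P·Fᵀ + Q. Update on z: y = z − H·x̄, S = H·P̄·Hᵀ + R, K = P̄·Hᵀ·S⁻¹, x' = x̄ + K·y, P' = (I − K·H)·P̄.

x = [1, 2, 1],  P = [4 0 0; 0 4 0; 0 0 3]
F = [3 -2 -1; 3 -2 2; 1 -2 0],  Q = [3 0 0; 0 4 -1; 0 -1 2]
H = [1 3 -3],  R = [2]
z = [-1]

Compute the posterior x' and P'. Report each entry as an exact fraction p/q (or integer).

x̄ = F·x = [-2, 1, -3]
P̄ = F·P·Fᵀ + Q = [58 46 28; 46 68 27; 28 27 22]
y = z − H·x̄ = [-11]
S = H·P̄·Hᵀ + R = [492]
K = P̄·Hᵀ·S⁻¹ = [28/123; 169/492; 43/492]
x' = x̄ + K·y = [-554/123, -1367/492, -1949/492]
P' = (I − K·H)·P̄ = [3998/123 926/123 2240/123; 926/123 4895/492 6017/492; 2240/123 6017/492 8975/492]

x' = [-554/123, -1367/492, -1949/492]
P' = [3998/123 926/123 2240/123; 926/123 4895/492 6017/492; 2240/123 6017/492 8975/492]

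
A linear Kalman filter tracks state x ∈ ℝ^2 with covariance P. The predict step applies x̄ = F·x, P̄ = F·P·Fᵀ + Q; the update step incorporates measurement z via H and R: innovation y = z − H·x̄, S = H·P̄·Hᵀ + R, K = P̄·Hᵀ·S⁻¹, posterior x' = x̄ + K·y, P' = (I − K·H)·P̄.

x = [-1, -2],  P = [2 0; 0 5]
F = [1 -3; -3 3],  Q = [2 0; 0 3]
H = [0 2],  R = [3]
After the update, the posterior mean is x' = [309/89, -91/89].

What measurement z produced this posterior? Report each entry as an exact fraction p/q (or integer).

z = [-2]

x̄ = F·x = [5, -3]
P̄ = F·P·Fᵀ + Q = [49 -51; -51 66]
S = H·P̄·Hᵀ + R = [267]
K = P̄·Hᵀ·S⁻¹ = [-34/89; 44/89]
x' − x̄ = [-136/89, 176/89] = K·y
y = (KᵀK)⁻¹·Kᵀ·(x' − x̄) = [4]
z = y + H·x̄ = [4] + [-6] = [-2]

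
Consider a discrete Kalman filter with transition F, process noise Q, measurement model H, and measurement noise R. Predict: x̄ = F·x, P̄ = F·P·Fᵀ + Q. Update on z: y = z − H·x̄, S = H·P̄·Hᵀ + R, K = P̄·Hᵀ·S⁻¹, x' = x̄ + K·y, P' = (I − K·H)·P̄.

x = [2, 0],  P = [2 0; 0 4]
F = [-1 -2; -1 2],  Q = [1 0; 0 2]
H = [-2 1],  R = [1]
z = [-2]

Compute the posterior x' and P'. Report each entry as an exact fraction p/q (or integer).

x' = [-98/153, -166/51]
P' = [203/153 118/51; 118/51 84/17]

x̄ = F·x = [-2, -2]
P̄ = F·P·Fᵀ + Q = [19 -14; -14 20]
y = z − H·x̄ = [-4]
S = H·P̄·Hᵀ + R = [153]
K = P̄·Hᵀ·S⁻¹ = [-52/153; 16/51]
x' = x̄ + K·y = [-98/153, -166/51]
P' = (I − K·H)·P̄ = [203/153 118/51; 118/51 84/17]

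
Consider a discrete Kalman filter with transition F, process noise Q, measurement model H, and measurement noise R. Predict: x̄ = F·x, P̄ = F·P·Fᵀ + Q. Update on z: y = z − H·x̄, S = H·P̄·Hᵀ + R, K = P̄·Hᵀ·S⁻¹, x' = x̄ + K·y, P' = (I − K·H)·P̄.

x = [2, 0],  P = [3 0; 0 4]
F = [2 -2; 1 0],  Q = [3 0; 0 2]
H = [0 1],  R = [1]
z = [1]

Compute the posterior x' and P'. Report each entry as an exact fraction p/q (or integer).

x̄ = F·x = [4, 2]
P̄ = F·P·Fᵀ + Q = [31 6; 6 5]
y = z − H·x̄ = [-1]
S = H·P̄·Hᵀ + R = [6]
K = P̄·Hᵀ·S⁻¹ = [1; 5/6]
x' = x̄ + K·y = [3, 7/6]
P' = (I − K·H)·P̄ = [25 1; 1 5/6]

x' = [3, 7/6]
P' = [25 1; 1 5/6]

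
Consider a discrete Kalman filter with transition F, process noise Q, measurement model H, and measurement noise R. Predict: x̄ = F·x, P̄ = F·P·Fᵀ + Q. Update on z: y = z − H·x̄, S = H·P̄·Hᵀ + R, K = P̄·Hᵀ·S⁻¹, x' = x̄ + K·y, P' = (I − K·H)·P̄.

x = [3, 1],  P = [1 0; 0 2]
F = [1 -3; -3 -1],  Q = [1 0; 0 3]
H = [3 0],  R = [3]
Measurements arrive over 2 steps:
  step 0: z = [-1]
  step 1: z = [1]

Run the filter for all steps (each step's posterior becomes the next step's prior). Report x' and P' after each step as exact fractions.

step 0: x̄ = F·x = [0, -10]
step 0: P̄ = F·P·Fᵀ + Q = [20 3; 3 14]
step 0: y = z − H·x̄ = [-1]
step 0: S = H·P̄·Hᵀ + R = [183]
step 0: K = P̄·Hᵀ·S⁻¹ = [20/61; 3/61]
step 0: x' = x̄ + K·y = [-20/61, -613/61]
step 0: P' = (I − K·H)·P̄ = [20/61 3/61; 3/61 827/61]
step 1: x̄ = F·x = [1819/61, 673/61]
step 1: P̄ = F·P·Fᵀ + Q = [7506/61 2445/61; 2445/61 1208/61]
step 1: y = z − H·x̄ = [-5396/61]
step 1: S = H·P̄·Hᵀ + R = [67737/61]
step 1: K = P̄·Hᵀ·S⁻¹ = [7506/22579; 2445/22579]
step 1: x' = x̄ + K·y = [9325/22579, 32827/22579]
step 1: P' = (I − K·H)·P̄ = [7506/22579 2445/22579; 2445/22579 153137/22579]

step 0: x' = [-20/61, -613/61], P' = [20/61 3/61; 3/61 827/61]
step 1: x' = [9325/22579, 32827/22579], P' = [7506/22579 2445/22579; 2445/22579 153137/22579]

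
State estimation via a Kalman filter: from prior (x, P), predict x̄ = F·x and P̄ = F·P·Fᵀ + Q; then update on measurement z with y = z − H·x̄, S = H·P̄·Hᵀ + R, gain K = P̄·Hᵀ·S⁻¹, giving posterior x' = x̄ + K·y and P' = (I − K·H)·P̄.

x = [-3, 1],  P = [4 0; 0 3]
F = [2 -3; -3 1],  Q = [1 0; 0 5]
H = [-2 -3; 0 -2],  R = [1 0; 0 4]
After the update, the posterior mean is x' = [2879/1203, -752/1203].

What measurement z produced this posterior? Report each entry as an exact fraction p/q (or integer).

x̄ = F·x = [-9, 10]
P̄ = F·P·Fᵀ + Q = [44 -33; -33 44]
S = H·P̄·Hᵀ + R = [177 132; 132 180]
K = P̄·Hᵀ·S⁻¹ = [-187/401 1705/2406; -22/1203 -572/1203]
x' − x̄ = [13706/1203, -12782/1203] = K·y
y = (KᵀK)⁻¹·Kᵀ·(x' − x̄) = [9, 22]
z = y + H·x̄ = [9, 22] + [-12, -20] = [-3, 2]

z = [-3, 2]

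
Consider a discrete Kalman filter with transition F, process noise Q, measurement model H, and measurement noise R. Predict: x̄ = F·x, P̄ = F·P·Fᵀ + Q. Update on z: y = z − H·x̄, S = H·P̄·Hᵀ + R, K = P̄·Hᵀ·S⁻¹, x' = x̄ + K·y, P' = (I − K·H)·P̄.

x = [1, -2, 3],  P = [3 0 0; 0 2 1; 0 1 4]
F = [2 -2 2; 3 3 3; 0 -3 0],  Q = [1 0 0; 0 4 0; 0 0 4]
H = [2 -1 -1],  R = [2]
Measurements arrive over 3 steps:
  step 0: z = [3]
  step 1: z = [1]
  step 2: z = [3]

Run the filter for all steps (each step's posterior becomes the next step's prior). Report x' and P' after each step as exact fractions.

step 0: x' = [38/5, 46/5, 13/5], P' = [821/45 1702/45 -104/45; 1702/45 4379/45 -943/45; -104/45 -943/45 701/45]
step 1: x' = [4636/317, 1151223/32968, -218661/32968], P' = [20777/317 49663/317 -8399/317; 49663/317 26617739/65936 -5846697/65936; -8399/317 -5846697/65936 2252531/65936]
step 2: x' = [453909658/78804287, 3478474009/394021435, -103680482/394021435], P' = [6929480851/78804287 16779180806/78804287 -2989979920/78804287; 16779180806/78804287 214828589069/394021435 -46335211037/394021435; -2989979920/78804287 -46335211037/394021435 15824012831/394021435]

step 0: x̄ = F·x = [12, 6, 6]
step 0: P̄ = F·P·Fᵀ + Q = [29 30 6; 30 103 -27; 6 -27 22]
step 0: y = z − H·x̄ = [-9]
step 0: S = H·P̄·Hᵀ + R = [45]
step 0: K = P̄·Hᵀ·S⁻¹ = [22/45; -16/45; 17/45]
step 0: x' = x̄ + K·y = [38/5, 46/5, 13/5]
step 0: P' = (I − K·H)·P̄ = [821/45 1702/45 -104/45; 1702/45 4379/45 -943/45; -104/45 -943/45 701/45]
step 1: x̄ = F·x = [2, 291/5, -138/5]
step 1: P̄ = F·P·Fᵀ + Q = [3349/9 -1226/3 1448/3; -1226/3 7231/5 -5138/5; 1448/3 -5138/5 4399/5]
step 1: y = z − H·x̄ = [138/5]
step 1: S = H·P̄·Hᵀ + R = [65936/45]
step 1: K = P̄·Hᵀ·S⁻¹ = [145/317; -55617/65936; 50091/65936]
step 1: x' = x̄ + K·y = [4636/317, 1151223/32968, -218661/32968]
step 1: P' = (I − K·H)·P̄ = [20777/317 49663/317 -8399/317; 49663/317 26617739/65936 -5846697/65936; -8399/317 -5846697/65936 2252531/65936]
step 2: x̄ = F·x = [-221935/4121, 2122059/16484, -3453669/32968]
step 2: P̄ = F·P·Fᵀ + Q = [5186993/4121 -8826591/4121 16600899/8242; -8826591/4121 87060647/16484 -139954257/32968; 16600899/8242 -139954257/32968 239823395/65936]
step 2: y = z − H·x̄ = [4440313/32968]
step 2: S = H·P̄·Hᵀ + R = [394021435/65936]
step 2: K = P̄·Hᵀ·S⁻¹ = [34880408/78804287; -350784986/394021435; 305699503/394021435]
step 2: x' = x̄ + K·y = [453909658/78804287, 3478474009/394021435, -103680482/394021435]
step 2: P' = (I − K·H)·P̄ = [6929480851/78804287 16779180806/78804287 -2989979920/78804287; 16779180806/78804287 214828589069/394021435 -46335211037/394021435; -2989979920/78804287 -46335211037/394021435 15824012831/394021435]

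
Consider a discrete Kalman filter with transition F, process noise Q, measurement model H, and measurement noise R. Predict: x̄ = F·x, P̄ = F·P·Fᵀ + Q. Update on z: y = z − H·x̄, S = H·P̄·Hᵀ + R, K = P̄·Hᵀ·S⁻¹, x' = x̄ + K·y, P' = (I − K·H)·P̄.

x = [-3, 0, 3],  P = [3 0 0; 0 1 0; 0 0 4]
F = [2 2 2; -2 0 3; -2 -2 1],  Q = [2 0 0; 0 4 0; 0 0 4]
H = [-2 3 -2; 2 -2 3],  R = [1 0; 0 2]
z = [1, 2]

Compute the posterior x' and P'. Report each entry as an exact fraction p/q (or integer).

x' = [1102/1735, 9551/5205, 1597/1041]
P' = [50358/1735 20548/1735 -3912/347; 20548/1735 28564/5205 -4072/1041; -3912/347 -4072/1041 5432/1041]

x̄ = F·x = [0, 15, 9]
P̄ = F·P·Fᵀ + Q = [34 12 -8; 12 52 24; -8 24 24]
y = z − H·x̄ = [-26, 5]
S = H·P̄·Hᵀ + R = [205 -80; -80 82]
K = P̄·Hᵀ·S⁻¹ = [48/1735 94/347; 3124/5205 508/1041; 392/1041 484/1041]
x' = x̄ + K·y = [1102/1735, 9551/5205, 1597/1041]
P' = (I − K·H)·P̄ = [50358/1735 20548/1735 -3912/347; 20548/1735 28564/5205 -4072/1041; -3912/347 -4072/1041 5432/1041]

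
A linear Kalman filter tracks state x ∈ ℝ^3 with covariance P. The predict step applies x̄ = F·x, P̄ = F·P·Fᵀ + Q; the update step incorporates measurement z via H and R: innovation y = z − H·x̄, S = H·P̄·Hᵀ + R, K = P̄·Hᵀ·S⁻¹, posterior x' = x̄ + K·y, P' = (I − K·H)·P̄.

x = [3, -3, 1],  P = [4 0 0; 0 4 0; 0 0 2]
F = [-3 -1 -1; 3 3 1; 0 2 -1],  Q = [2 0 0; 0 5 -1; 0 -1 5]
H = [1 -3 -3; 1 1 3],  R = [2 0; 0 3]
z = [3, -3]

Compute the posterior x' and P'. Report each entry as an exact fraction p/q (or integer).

x̄ = F·x = [-7, 1, -7]
P̄ = F·P·Fᵀ + Q = [44 -50 -6; -50 79 21; -6 21 23]
y = z − H·x̄ = [-8, 24]
S = H·P̄·Hᵀ + R = [1678 -552; -552 323]
K = P̄·Hᵀ·S⁻¹ = [27614/118645 38376/118645; -31133/118645 -19412/118645; 897/118645 32388/118645]
x' = x̄ + K·y = [-130403/118645, -98179/118645, -60379/118645]
P' = (I − K·H)·P̄ = [287236/118645 202058/118645 -124722/118645; 202058/118645 262309/118645 -174201/118645; -124722/118645 -174201/118645 132029/118645]

x' = [-130403/118645, -98179/118645, -60379/118645]
P' = [287236/118645 202058/118645 -124722/118645; 202058/118645 262309/118645 -174201/118645; -124722/118645 -174201/118645 132029/118645]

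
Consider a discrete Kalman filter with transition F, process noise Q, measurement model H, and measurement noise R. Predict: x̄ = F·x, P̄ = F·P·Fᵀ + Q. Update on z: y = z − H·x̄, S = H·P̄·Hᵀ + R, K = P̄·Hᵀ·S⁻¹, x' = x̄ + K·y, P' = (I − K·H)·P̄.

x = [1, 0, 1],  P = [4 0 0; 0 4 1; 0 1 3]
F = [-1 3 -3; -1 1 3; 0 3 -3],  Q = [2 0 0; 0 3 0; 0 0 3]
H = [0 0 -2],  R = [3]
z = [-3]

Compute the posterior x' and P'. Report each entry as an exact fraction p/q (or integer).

x' = [2/13, 76/65, 93/65]
P' = [123/13 43/13 9/13; 43/13 2752/65 -9/65; 9/13 -9/65 48/65]

x̄ = F·x = [-4, 2, -3]
P̄ = F·P·Fᵀ + Q = [51 -5 45; -5 44 -9; 45 -9 48]
y = z − H·x̄ = [-9]
S = H·P̄·Hᵀ + R = [195]
K = P̄·Hᵀ·S⁻¹ = [-6/13; 6/65; -32/65]
x' = x̄ + K·y = [2/13, 76/65, 93/65]
P' = (I − K·H)·P̄ = [123/13 43/13 9/13; 43/13 2752/65 -9/65; 9/13 -9/65 48/65]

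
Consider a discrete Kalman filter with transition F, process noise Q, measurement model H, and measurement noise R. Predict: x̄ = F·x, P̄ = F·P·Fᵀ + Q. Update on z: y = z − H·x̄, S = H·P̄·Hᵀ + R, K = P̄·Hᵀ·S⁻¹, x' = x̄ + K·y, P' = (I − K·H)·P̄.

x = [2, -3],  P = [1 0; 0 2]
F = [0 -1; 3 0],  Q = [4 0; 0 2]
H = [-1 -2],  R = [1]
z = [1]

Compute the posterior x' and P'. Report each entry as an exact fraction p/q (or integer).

x̄ = F·x = [3, 6]
P̄ = F·P·Fᵀ + Q = [6 0; 0 11]
y = z − H·x̄ = [16]
S = H·P̄·Hᵀ + R = [51]
K = P̄·Hᵀ·S⁻¹ = [-2/17; -22/51]
x' = x̄ + K·y = [19/17, -46/51]
P' = (I − K·H)·P̄ = [90/17 -44/17; -44/17 77/51]

x' = [19/17, -46/51]
P' = [90/17 -44/17; -44/17 77/51]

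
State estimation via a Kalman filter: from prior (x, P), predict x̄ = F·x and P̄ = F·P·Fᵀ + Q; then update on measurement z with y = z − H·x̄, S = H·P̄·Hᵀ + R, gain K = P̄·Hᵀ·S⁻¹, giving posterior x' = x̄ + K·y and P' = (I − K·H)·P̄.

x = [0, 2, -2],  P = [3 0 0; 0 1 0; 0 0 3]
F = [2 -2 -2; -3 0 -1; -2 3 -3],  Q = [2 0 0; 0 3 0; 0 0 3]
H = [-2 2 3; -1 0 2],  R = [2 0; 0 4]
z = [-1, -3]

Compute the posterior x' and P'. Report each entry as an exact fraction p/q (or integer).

x' = [-2301/10825, 253/2165, -1443/2165]
P' = [230196/10825 8652/2165 24588/2165; 8652/2165 1212/433 450/433; 24588/2165 450/433 2958/433]

x̄ = F·x = [0, 2, 12]
P̄ = F·P·Fᵀ + Q = [30 -12 0; -12 33 27; 0 27 51]
y = z − H·x̄ = [-41, -27]
S = H·P̄·Hᵀ + R = [1133 498; 498 238]
K = P̄·Hᵀ·S⁻¹ = [-2526/10825 3921/10825; 783/2165 -1038/2165; -153/2165 1248/2165]
x' = x̄ + K·y = [-2301/10825, 253/2165, -1443/2165]
P' = (I − K·H)·P̄ = [230196/10825 8652/2165 24588/2165; 8652/2165 1212/433 450/433; 24588/2165 450/433 2958/433]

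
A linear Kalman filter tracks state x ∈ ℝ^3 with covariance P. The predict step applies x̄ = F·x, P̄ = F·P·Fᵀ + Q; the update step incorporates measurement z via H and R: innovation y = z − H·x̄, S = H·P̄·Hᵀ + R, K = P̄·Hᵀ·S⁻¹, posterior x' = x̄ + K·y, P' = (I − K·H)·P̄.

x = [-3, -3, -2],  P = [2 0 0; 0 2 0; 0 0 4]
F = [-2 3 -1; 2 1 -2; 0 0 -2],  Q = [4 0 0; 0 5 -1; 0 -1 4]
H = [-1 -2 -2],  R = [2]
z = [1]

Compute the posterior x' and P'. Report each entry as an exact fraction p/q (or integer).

x' = [-73/104, -471/104, 35/8]
P' = [2575/104 -895/104 -29/8; -895/104 823/104 -27/8; -29/8 -27/8 43/8]

x̄ = F·x = [-1, -5, 4]
P̄ = F·P·Fᵀ + Q = [34 6 8; 6 31 15; 8 15 20]
y = z − H·x̄ = [-2]
S = H·P̄·Hᵀ + R = [416]
K = P̄·Hᵀ·S⁻¹ = [-31/208; -49/208; -3/16]
x' = x̄ + K·y = [-73/104, -471/104, 35/8]
P' = (I − K·H)·P̄ = [2575/104 -895/104 -29/8; -895/104 823/104 -27/8; -29/8 -27/8 43/8]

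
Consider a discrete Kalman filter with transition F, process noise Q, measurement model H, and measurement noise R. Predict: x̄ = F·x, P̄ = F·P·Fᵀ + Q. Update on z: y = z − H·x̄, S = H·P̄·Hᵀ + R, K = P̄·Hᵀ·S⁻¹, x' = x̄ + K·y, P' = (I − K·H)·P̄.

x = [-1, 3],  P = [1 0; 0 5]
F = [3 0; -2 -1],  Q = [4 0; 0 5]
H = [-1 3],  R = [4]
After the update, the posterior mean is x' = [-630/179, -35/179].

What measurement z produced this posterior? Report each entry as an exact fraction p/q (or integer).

z = [3]

x̄ = F·x = [-3, -1]
P̄ = F·P·Fᵀ + Q = [13 -6; -6 14]
S = H·P̄·Hᵀ + R = [179]
K = P̄·Hᵀ·S⁻¹ = [-31/179; 48/179]
x' − x̄ = [-93/179, 144/179] = K·y
y = (KᵀK)⁻¹·Kᵀ·(x' − x̄) = [3]
z = y + H·x̄ = [3] + [0] = [3]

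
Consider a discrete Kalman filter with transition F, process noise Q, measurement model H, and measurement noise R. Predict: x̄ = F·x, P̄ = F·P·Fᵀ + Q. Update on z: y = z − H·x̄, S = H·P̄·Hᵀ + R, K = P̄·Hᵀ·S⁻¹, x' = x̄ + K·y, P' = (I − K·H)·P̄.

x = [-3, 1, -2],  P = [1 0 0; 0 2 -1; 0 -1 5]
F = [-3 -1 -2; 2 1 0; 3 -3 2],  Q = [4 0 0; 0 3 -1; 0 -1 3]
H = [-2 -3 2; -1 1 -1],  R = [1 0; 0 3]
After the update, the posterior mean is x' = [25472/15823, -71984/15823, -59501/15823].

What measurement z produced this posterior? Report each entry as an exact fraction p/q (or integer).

z = [3, -2]

x̄ = F·x = [12, -5, -16]
P̄ = F·P·Fᵀ + Q = [31 -6 -27; -6 9 -3; -27 -3 62]
S = H·P̄·Hᵀ + R = [634 -110; -110 69]
K = P̄·Hᵀ·S⁻¹ = [-3931/15823 -8560/15823; 531/31646 4551/15823; 8723/31646 -1761/15823]
x' − x̄ = [-164404/15823, 7131/15823, 193667/15823] = K·y
y = (KᵀK)⁻¹·Kᵀ·(x' − x̄) = [44, -1]
z = y + H·x̄ = [44, -1] + [-41, -1] = [3, -2]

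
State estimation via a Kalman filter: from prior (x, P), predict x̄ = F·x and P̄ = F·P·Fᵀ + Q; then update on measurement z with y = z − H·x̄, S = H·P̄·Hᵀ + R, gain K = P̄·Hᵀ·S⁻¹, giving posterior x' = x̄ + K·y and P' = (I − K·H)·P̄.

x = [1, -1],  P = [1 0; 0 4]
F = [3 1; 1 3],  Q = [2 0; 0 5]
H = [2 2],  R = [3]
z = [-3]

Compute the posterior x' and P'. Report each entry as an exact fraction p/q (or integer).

x̄ = F·x = [2, -2]
P̄ = F·P·Fᵀ + Q = [15 15; 15 42]
y = z − H·x̄ = [-3]
S = H·P̄·Hᵀ + R = [351]
K = P̄·Hᵀ·S⁻¹ = [20/117; 38/117]
x' = x̄ + K·y = [58/39, -116/39]
P' = (I − K·H)·P̄ = [185/39 -175/39; -175/39 194/39]

x' = [58/39, -116/39]
P' = [185/39 -175/39; -175/39 194/39]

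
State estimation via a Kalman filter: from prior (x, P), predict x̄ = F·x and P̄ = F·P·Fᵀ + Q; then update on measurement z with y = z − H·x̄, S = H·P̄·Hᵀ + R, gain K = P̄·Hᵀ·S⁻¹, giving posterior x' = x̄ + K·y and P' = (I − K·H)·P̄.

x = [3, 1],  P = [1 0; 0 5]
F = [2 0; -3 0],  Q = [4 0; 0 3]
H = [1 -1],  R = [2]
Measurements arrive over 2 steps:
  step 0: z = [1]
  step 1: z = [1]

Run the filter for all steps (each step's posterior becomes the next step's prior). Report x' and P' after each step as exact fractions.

step 0: x' = [4/17, -27/17], P' = [38/17 24/17; 24/17 42/17]
step 1: x' = [440/1103, -669/1103], P' = [2468/1103 1572/1103; 1572/1103 2814/1103]

step 0: x̄ = F·x = [6, -9]
step 0: P̄ = F·P·Fᵀ + Q = [8 -6; -6 12]
step 0: y = z − H·x̄ = [-14]
step 0: S = H·P̄·Hᵀ + R = [34]
step 0: K = P̄·Hᵀ·S⁻¹ = [7/17; -9/17]
step 0: x' = x̄ + K·y = [4/17, -27/17]
step 0: P' = (I − K·H)·P̄ = [38/17 24/17; 24/17 42/17]
step 1: x̄ = F·x = [8/17, -12/17]
step 1: P̄ = F·P·Fᵀ + Q = [220/17 -228/17; -228/17 393/17]
step 1: y = z − H·x̄ = [-3/17]
step 1: S = H·P̄·Hᵀ + R = [1103/17]
step 1: K = P̄·Hᵀ·S⁻¹ = [448/1103; -621/1103]
step 1: x' = x̄ + K·y = [440/1103, -669/1103]
step 1: P' = (I − K·H)·P̄ = [2468/1103 1572/1103; 1572/1103 2814/1103]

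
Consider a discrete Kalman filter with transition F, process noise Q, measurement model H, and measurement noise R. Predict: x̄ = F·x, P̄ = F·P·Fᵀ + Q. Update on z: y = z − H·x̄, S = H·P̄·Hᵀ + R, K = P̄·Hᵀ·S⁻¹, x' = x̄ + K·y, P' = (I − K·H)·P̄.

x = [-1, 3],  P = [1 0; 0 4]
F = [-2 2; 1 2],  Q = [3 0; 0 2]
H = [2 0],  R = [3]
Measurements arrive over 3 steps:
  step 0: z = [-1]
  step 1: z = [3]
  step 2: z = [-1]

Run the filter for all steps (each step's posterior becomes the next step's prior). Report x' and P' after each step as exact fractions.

step 0: x̄ = F·x = [8, 5]
step 0: P̄ = F·P·Fᵀ + Q = [23 14; 14 19]
step 0: y = z − H·x̄ = [-17]
step 0: S = H·P̄·Hᵀ + R = [95]
step 0: K = P̄·Hᵀ·S⁻¹ = [46/95; 28/95]
step 0: x' = x̄ + K·y = [-22/95, -1/95]
step 0: P' = (I − K·H)·P̄ = [69/95 42/95; 42/95 1021/95]
step 1: x̄ = F·x = [42/95, -24/95]
step 1: P̄ = F·P·Fᵀ + Q = [4309/95 3862/95; 3862/95 4511/95]
step 1: y = z − H·x̄ = [201/95]
step 1: S = H·P̄·Hᵀ + R = [17521/95]
step 1: K = P̄·Hᵀ·S⁻¹ = [8618/17521; 7724/17521]
step 1: x' = x̄ + K·y = [25980/17521, 11916/17521]
step 1: P' = (I − K·H)·P̄ = [12927/17521 11586/17521; 11586/17521 203969/17521]
step 2: x̄ = F·x = [-28128/17521, 7116/2503]
step 2: P̄ = F·P·Fᵀ + Q = [827459/17521 109550/2503; 109550/2503 130027/2503]
step 2: y = z − H·x̄ = [38735/17521]
step 2: S = H·P̄·Hᵀ + R = [3362399/17521]
step 2: K = P̄·Hᵀ·S⁻¹ = [1654918/3362399; 1533700/3362399]
step 2: x' = x̄ + K·y = [-1739302/3362399, 12949928/3362399]
step 2: P' = (I − K·H)·P̄ = [2482377/3362399 2300550/3362399; 2300550/3362399 40419091/3362399]

step 0: x' = [-22/95, -1/95], P' = [69/95 42/95; 42/95 1021/95]
step 1: x' = [25980/17521, 11916/17521], P' = [12927/17521 11586/17521; 11586/17521 203969/17521]
step 2: x' = [-1739302/3362399, 12949928/3362399], P' = [2482377/3362399 2300550/3362399; 2300550/3362399 40419091/3362399]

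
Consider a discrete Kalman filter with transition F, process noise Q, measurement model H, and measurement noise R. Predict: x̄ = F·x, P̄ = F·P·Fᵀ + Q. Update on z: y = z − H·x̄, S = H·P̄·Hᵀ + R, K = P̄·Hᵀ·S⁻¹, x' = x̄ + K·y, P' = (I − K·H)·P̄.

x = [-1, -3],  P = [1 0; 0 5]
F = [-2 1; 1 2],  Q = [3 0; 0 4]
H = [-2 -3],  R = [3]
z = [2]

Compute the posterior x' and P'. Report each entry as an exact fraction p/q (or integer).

x' = [53/31, -231/124]
P' = [180/31 -116/31; -116/31 1019/372]

x̄ = F·x = [-1, -7]
P̄ = F·P·Fᵀ + Q = [12 8; 8 25]
y = z − H·x̄ = [-21]
S = H·P̄·Hᵀ + R = [372]
K = P̄·Hᵀ·S⁻¹ = [-4/31; -91/372]
x' = x̄ + K·y = [53/31, -231/124]
P' = (I − K·H)·P̄ = [180/31 -116/31; -116/31 1019/372]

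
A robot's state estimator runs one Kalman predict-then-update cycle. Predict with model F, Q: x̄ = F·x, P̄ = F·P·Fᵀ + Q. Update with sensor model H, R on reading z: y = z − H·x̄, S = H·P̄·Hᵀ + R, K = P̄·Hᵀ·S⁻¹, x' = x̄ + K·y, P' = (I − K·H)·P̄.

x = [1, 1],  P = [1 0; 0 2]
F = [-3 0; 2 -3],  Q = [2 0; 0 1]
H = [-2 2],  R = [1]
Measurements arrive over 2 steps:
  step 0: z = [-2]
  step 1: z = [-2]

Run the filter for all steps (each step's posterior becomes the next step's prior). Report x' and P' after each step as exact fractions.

step 0: x̄ = F·x = [-3, -1]
step 0: P̄ = F·P·Fᵀ + Q = [11 -6; -6 23]
step 0: y = z − H·x̄ = [-6]
step 0: S = H·P̄·Hᵀ + R = [185]
step 0: K = P̄·Hᵀ·S⁻¹ = [-34/185; 58/185]
step 0: x' = x̄ + K·y = [-351/185, -533/185]
step 0: P' = (I − K·H)·P̄ = [879/185 862/185; 862/185 891/185]
step 1: x̄ = F·x = [1053/185, 897/185]
step 1: P̄ = F·P·Fᵀ + Q = [8281/185 2484/185; 2484/185 1376/185]
step 1: y = z − H·x̄ = [-58/185]
step 1: S = H·P̄·Hᵀ + R = [18941/185]
step 1: K = P̄·Hᵀ·S⁻¹ = [-374/611; -2216/18941]
step 1: x' = x̄ + K·y = [3595/611, 92533/18941]
step 1: P' = (I − K·H)·P̄ = [3911/611 3724/611; 3724/611 114336/18941]

step 0: x' = [-351/185, -533/185], P' = [879/185 862/185; 862/185 891/185]
step 1: x' = [3595/611, 92533/18941], P' = [3911/611 3724/611; 3724/611 114336/18941]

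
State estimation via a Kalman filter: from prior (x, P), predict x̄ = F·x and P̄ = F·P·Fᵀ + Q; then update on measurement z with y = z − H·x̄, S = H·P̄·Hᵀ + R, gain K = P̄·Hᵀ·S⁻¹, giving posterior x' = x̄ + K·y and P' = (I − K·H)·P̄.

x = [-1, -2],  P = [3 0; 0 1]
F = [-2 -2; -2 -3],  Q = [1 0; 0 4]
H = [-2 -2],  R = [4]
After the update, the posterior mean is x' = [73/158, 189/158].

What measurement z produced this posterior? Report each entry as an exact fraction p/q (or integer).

z = [-3]

x̄ = F·x = [6, 8]
P̄ = F·P·Fᵀ + Q = [17 18; 18 25]
S = H·P̄·Hᵀ + R = [316]
K = P̄·Hᵀ·S⁻¹ = [-35/158; -43/158]
x' − x̄ = [-875/158, -1075/158] = K·y
y = (KᵀK)⁻¹·Kᵀ·(x' − x̄) = [25]
z = y + H·x̄ = [25] + [-28] = [-3]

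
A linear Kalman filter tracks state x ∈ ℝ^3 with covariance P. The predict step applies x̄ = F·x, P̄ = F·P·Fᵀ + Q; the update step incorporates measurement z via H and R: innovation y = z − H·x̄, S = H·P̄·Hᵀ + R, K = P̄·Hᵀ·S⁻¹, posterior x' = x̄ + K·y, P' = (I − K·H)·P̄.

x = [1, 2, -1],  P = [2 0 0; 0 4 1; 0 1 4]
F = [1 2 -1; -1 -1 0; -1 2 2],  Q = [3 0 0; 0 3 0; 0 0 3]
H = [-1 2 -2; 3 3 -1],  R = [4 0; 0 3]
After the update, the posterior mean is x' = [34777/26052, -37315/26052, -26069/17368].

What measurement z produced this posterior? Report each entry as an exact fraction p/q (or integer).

z = [-1, 1]

x̄ = F·x = [6, -3, 1]
P̄ = F·P·Fᵀ + Q = [21 -9 8; -9 9 -8; 8 -8 45]
S = H·P̄·Hᵀ + R = [373 78; 78 156]
K = P̄·Hᵀ·S⁻¹ = [-69/334 7367/26052; 39/334 -185/26052; -183/668 -2631/17368]
x' − x̄ = [-121535/26052, 40841/26052, -43437/17368] = K·y
y = (KᵀK)⁻¹·Kᵀ·(x' − x̄) = [13, -7]
z = y + H·x̄ = [13, -7] + [-14, 8] = [-1, 1]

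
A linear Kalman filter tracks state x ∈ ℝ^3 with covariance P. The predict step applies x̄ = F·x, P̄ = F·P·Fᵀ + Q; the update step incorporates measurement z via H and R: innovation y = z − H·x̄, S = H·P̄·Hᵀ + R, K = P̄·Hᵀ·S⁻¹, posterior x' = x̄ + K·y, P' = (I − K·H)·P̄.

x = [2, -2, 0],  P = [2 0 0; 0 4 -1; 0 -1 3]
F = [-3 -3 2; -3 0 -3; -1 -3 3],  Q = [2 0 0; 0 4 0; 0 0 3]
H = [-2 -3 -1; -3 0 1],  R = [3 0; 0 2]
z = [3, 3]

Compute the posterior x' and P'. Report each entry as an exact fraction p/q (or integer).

x̄ = F·x = [0, -6, 4]
P̄ = F·P·Fᵀ + Q = [80 -9 75; -9 49 -30; 75 -30 86]
y = z − H·x̄ = [-11, -1]
S = H·P̄·Hᵀ + R = [862 478; 478 358]
K = P̄·Hᵀ·S⁻¹ = [2203/40056 -21403/40056; -1417/3338 932/1669; 7087/40056 -25015/40056]
x' = x̄ + K·y = [-1415/20028, -6305/3338, 53641/20028]
P' = (I − K·H)·P̄ = [131209/40056 -8609/1669 350821/40056; -8609/1669 28871/3338 -23963/1669; 350821/40056 -23963/1669 1002433/40056]

x' = [-1415/20028, -6305/3338, 53641/20028]
P' = [131209/40056 -8609/1669 350821/40056; -8609/1669 28871/3338 -23963/1669; 350821/40056 -23963/1669 1002433/40056]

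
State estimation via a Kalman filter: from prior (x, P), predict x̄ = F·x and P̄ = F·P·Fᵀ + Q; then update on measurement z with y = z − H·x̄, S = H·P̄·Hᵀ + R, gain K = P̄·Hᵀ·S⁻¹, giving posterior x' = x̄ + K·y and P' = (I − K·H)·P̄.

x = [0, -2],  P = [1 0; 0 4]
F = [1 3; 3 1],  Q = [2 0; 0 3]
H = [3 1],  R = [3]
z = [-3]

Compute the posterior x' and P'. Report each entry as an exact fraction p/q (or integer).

x̄ = F·x = [-6, -2]
P̄ = F·P·Fᵀ + Q = [39 15; 15 16]
y = z − H·x̄ = [17]
S = H·P̄·Hᵀ + R = [460]
K = P̄·Hᵀ·S⁻¹ = [33/115; 61/460]
x' = x̄ + K·y = [-129/115, 117/460]
P' = (I − K·H)·P̄ = [129/115 -288/115; -288/115 3639/460]

x' = [-129/115, 117/460]
P' = [129/115 -288/115; -288/115 3639/460]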